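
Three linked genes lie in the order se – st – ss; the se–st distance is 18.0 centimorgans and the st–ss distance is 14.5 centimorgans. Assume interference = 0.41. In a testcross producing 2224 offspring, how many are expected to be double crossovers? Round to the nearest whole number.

34

Map distances give recombination frequencies of 0.180 and 0.145 for the two intervals.
With interference 0.41 (so coincidence = 0.59), expected double-crossover frequency = 0.180 × 0.145 × 0.59 = 0.01540.
Expected number = 0.01540 × 2224 = 34.25 ≈ 34.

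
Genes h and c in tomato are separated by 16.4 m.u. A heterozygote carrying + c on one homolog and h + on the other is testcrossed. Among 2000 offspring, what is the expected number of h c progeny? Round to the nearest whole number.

A map distance of 16.4 m.u. corresponds to a recombination frequency of 0.164.
The F1 is + c / h +, so h c is a recombinant gamete class with expected frequency r/2 = 0.164/2 = 0.0820.
Expected number = 0.0820 × 2000 = 164.00 ≈ 164.

164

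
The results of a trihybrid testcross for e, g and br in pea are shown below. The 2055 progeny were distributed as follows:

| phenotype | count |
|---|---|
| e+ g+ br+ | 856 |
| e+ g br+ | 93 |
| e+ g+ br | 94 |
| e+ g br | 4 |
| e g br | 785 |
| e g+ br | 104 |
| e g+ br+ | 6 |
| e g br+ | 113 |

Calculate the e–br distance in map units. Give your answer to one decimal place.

The two most frequent reciprocal classes, e+ g+ br+ and e g br, are the parental types, so the F1 was e+ g+ br+ / e g br.
The two rarest classes, e g+ br+ and e+ g br, are the double crossovers. Comparing them with the parentals, only the e allele has switched, so e is the middle locus and the order is g – e – br.
Crossovers in the e–br interval produce the single-crossover classes e+ g+ br and e g br+ (94 + 113 = 207) plus the double crossovers (10).
RF(e–br) = (207 + 10) / 2055 = 217/2055 = 0.1056 → 10.6 map units.

10.6 map units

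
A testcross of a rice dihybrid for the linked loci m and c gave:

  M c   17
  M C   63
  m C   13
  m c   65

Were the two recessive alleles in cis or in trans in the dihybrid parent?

cis

The two most frequent classes are M C (63) and m c (65); these are the parental (non-recombinant) types.
So the F1 carried M C on one chromosome and m c on the other — the recessive alleles are on the same chromosome (cis / coupling).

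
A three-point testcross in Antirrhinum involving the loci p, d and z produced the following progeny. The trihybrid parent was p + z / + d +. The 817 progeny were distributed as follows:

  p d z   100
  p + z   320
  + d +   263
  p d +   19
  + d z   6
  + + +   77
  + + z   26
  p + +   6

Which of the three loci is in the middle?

z

The two rarest classes, p + + and + d z, are the double crossovers. Comparing them with the parentals, only the z allele has switched, so z is the middle locus and the order is d – z – p.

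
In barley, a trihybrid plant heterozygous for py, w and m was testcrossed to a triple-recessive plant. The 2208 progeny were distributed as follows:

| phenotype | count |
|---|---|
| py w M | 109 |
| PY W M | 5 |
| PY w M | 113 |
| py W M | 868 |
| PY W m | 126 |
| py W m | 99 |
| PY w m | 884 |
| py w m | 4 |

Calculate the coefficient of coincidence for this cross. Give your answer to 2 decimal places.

0.37

The two most frequent reciprocal classes, PY w m and py W M, are the parental types, so the F1 was PY w m / py W M.
The two rarest classes, py w m and PY W M, are the double crossovers. Comparing them with the parentals, only the py allele has switched, so py is the middle locus and the order is w – py – m.
w–py: (235 + 9)/2208 = 0.1105; py–m: (212 + 9)/2208 = 0.1001.
Expected DCO frequency = 0.1105 × 0.1001 ≈ 0.01106; observed = 9/2208 ≈ 0.00408.
Coefficient of coincidence = 0.00408/0.01106 ≈ 0.37.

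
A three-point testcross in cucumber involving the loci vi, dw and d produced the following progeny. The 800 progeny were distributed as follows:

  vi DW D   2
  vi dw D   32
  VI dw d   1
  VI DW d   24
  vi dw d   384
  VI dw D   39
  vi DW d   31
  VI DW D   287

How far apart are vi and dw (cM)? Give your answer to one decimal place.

9.1 cM

The two most frequent reciprocal classes, vi dw d and VI DW D, are the parental types, so the F1 was vi dw d / VI DW D.
The two rarest classes, VI dw d and vi DW D, are the double crossovers. Comparing them with the parentals, only the vi allele has switched, so vi is the middle locus and the order is d – vi – dw.
Crossovers in the vi–dw interval produce the single-crossover classes vi DW d and VI dw D (31 + 39 = 70) plus the double crossovers (3).
RF(vi–dw) = (70 + 3) / 800 = 73/800 = 0.0912 → 9.1 cM.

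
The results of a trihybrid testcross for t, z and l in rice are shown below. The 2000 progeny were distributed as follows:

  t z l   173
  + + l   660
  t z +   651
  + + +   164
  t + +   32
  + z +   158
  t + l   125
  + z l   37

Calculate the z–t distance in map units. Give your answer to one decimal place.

The two most frequent reciprocal classes, t z + and + + l, are the parental types, so the F1 was t z + / + + l.
The two rarest classes, t + + and + z l, are the double crossovers. Comparing them with the parentals, only the z allele has switched, so z is the middle locus and the order is l – z – t.
Crossovers in the z–t interval produce the single-crossover classes + z + and t + l (158 + 125 = 283) plus the double crossovers (69).
RF(z–t) = (283 + 69) / 2000 = 352/2000 = 0.1760 → 17.6 map units.

17.6 map units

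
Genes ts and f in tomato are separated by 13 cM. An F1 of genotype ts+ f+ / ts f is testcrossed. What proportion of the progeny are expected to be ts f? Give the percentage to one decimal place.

43.5%

A map distance of 13 cM corresponds to a recombination frequency of 0.130.
The F1 is ts+ f+ / ts f, so ts f is a parental gamete class with expected frequency (1 − r)/2 = 0.870/2 = 0.4350.
That is 0.4350 = 43.5% of the progeny.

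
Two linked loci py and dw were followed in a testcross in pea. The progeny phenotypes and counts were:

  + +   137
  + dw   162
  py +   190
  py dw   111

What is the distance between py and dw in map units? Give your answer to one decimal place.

41.3 map units

The two most frequent classes, + dw (162) and py + (190), are the parental types, so the F1 was + dw / py +.
The recombinant classes are + + and py dw: 137 + 111 = 248.
Recombination frequency = 248/600 = 0.4133 ≈ 41.3%, i.e. 41.3 map units.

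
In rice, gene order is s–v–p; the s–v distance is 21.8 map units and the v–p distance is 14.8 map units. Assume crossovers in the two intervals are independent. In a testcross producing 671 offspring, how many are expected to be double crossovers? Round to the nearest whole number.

22

Map distances give recombination frequencies of 0.218 and 0.148 for the two intervals.
With no interference, expected double-crossover frequency = 0.218 × 0.148 = 0.03226.
Expected number = 0.03226 × 671 = 21.65 ≈ 22.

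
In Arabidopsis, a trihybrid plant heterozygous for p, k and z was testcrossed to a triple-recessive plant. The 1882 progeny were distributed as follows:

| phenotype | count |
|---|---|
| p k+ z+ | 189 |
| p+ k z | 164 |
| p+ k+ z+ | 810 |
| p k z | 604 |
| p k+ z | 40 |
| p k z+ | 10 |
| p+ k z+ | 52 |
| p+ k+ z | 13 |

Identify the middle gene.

z

The two most frequent reciprocal classes, p+ k+ z+ and p k z, are the parental types, so the F1 was p+ k+ z+ / p k z.
The two rarest classes, p+ k+ z and p k z+, are the double crossovers. Comparing them with the parentals, only the z allele has switched, so z is the middle locus and the order is k – z – p.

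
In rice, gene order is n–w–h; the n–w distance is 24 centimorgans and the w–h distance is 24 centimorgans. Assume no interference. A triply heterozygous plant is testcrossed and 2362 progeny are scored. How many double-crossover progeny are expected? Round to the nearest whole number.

136

Map distances give recombination frequencies of 0.240 and 0.240 for the two intervals.
With no interference, expected double-crossover frequency = 0.240 × 0.240 = 0.05760.
Expected number = 0.05760 × 2362 = 136.05 ≈ 136.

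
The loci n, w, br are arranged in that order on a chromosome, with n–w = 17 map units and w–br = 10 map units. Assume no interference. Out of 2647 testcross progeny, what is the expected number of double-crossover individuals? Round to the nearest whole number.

45

Map distances give recombination frequencies of 0.170 and 0.100 for the two intervals.
With no interference, expected double-crossover frequency = 0.170 × 0.100 = 0.01700.
Expected number = 0.01700 × 2647 = 45.00 ≈ 45.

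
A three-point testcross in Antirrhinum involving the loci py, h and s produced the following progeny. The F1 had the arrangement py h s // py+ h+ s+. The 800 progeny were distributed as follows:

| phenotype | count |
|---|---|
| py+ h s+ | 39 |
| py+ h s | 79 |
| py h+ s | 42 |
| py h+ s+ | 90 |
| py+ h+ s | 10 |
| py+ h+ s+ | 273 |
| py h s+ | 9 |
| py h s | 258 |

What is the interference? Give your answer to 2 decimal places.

The two rarest classes, py h s+ and py+ h+ s, are the double crossovers. Comparing them with the parentals, only the s allele has switched, so s is the middle locus and the order is h – s – py.
h–s: (81 + 19)/800 = 0.1250; s–py: (169 + 19)/800 = 0.2350.
Expected DCO frequency = 0.1250 × 0.2350 ≈ 0.02937; observed = 19/800 ≈ 0.02375.
Coefficient of coincidence = 0.02375/0.02937 ≈ 0.81; interference = 1 − 0.81 = 0.19.

0.19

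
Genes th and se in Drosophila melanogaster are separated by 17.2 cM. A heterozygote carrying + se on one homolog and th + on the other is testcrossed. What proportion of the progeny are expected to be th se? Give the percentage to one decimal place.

8.6%

A map distance of 17.2 cM corresponds to a recombination frequency of 0.172.
The F1 is + se / th +, so th se is a recombinant gamete class with expected frequency r/2 = 0.172/2 = 0.0860.
That is 0.0860 = 8.6% of the progeny.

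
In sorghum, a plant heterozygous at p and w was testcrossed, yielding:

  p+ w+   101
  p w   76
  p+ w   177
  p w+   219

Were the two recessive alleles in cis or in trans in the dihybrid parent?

trans

The two most frequent classes are p+ w (177) and p w+ (219); these are the parental (non-recombinant) types.
So the F1 carried p+ w on one chromosome and p w+ on the other — the recessive alleles are on opposite chromosomes (trans / repulsion).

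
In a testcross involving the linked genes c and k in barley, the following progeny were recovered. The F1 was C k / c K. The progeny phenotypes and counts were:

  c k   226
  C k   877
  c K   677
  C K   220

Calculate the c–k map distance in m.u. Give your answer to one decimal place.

22.3 m.u.

The recombinant classes are C K and c k: 220 + 226 = 446.
Recombination frequency = 446/2000 = 0.2230 ≈ 22.3%, i.e. 22.3 m.u.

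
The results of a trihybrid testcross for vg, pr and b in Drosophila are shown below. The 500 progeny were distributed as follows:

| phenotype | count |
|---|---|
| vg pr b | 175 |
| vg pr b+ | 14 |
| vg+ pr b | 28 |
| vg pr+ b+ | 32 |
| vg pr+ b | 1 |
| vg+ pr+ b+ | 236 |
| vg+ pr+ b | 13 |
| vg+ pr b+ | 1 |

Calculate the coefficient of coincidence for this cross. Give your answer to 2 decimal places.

0.56

The two most frequent reciprocal classes, vg+ pr+ b+ and vg pr b, are the parental types, so the F1 was vg+ pr+ b+ / vg pr b.
The two rarest classes, vg+ pr b+ and vg pr+ b, are the double crossovers. Comparing them with the parentals, only the pr allele has switched, so pr is the middle locus and the order is vg – pr – b.
vg–pr: (60 + 2)/500 = 0.1240; pr–b: (27 + 2)/500 = 0.0580.
Expected DCO frequency = 0.1240 × 0.0580 ≈ 0.00719; observed = 2/500 ≈ 0.00400.
Coefficient of coincidence = 0.00400/0.00719 ≈ 0.56.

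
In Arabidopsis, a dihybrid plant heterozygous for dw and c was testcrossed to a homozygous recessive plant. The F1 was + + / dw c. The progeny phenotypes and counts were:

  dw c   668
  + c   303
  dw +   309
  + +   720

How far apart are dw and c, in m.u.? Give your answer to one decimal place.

30.6 m.u.

The recombinant classes are + c and dw +: 303 + 309 = 612.
Recombination frequency = 612/2000 = 0.3060 ≈ 30.6%, i.e. 30.6 m.u.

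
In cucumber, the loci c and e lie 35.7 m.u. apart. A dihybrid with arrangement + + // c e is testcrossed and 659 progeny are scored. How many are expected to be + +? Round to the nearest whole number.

212

A map distance of 35.7 m.u. corresponds to a recombination frequency of 0.357.
The F1 is + + / c e, so + + is a parental gamete class with expected frequency (1 − r)/2 = 0.643/2 = 0.3215.
Expected number = 0.3215 × 659 = 211.87 ≈ 212.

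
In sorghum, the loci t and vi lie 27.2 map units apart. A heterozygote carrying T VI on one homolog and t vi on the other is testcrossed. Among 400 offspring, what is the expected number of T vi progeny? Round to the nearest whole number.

54

A map distance of 27.2 map units corresponds to a recombination frequency of 0.272.
The F1 is T VI / t vi, so T vi is a recombinant gamete class with expected frequency r/2 = 0.272/2 = 0.1360.
Expected number = 0.1360 × 400 = 54.40 ≈ 54.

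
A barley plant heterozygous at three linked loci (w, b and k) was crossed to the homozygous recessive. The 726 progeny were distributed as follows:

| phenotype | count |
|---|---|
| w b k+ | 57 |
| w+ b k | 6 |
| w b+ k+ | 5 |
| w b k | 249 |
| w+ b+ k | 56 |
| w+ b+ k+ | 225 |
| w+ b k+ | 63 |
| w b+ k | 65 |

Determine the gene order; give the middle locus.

The two most frequent reciprocal classes, w+ b+ k+ and w b k, are the parental types, so the F1 was w+ b+ k+ / w b k.
The two rarest classes, w b+ k+ and w+ b k, are the double crossovers. Comparing them with the parentals, only the w allele has switched, so w is the middle locus and the order is b – w – k.

w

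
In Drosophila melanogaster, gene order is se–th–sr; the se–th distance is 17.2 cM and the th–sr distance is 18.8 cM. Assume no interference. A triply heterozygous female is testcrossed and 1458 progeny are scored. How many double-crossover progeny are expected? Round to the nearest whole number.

Map distances give recombination frequencies of 0.172 and 0.188 for the two intervals.
With no interference, expected double-crossover frequency = 0.172 × 0.188 = 0.03234.
Expected number = 0.03234 × 1458 = 47.15 ≈ 47.

47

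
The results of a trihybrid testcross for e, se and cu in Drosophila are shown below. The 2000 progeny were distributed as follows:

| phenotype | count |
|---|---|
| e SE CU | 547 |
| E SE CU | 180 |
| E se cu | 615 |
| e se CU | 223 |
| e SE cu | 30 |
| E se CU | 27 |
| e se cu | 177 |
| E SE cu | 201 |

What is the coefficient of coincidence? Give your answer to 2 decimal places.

0.57

The two most frequent reciprocal classes, e SE CU and E se cu, are the parental types, so the F1 was e SE CU / E se cu.
The two rarest classes, e SE cu and E se CU, are the double crossovers. Comparing them with the parentals, only the cu allele has switched, so cu is the middle locus and the order is e – cu – se.
e–cu: (357 + 57)/2000 = 0.2070; cu–se: (424 + 57)/2000 = 0.2405.
Expected DCO frequency = 0.2070 × 0.2405 ≈ 0.04978; observed = 57/2000 ≈ 0.02850.
Coefficient of coincidence = 0.02850/0.04978 ≈ 0.57.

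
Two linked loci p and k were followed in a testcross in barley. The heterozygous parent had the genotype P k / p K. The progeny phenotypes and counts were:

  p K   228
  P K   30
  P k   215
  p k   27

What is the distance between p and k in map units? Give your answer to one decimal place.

The recombinant classes are P K and p k: 30 + 27 = 57.
Recombination frequency = 57/500 = 0.1140 ≈ 11.4%, i.e. 11.4 map units.

11.4 map units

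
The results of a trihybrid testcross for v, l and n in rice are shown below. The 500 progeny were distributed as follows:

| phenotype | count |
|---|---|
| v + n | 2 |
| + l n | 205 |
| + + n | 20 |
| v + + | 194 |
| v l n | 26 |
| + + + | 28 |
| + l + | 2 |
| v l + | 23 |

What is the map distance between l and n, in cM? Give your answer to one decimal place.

9.4 cM

The two most frequent reciprocal classes, + l n and v + +, are the parental types, so the F1 was + l n / v + +.
The two rarest classes, + l + and v + n, are the double crossovers. Comparing them with the parentals, only the n allele has switched, so n is the middle locus and the order is l – n – v.
Crossovers in the l–n interval produce the single-crossover classes + + n and v l + (20 + 23 = 43) plus the double crossovers (4).
RF(l–n) = (43 + 4) / 500 = 47/500 = 0.0940 → 9.4 cM.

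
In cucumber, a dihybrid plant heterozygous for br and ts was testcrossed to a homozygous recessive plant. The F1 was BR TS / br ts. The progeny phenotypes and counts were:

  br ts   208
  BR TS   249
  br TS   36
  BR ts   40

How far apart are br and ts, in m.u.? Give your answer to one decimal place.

14.3 m.u.

The recombinant classes are BR ts and br TS: 40 + 36 = 76.
Recombination frequency = 76/533 = 0.1426 ≈ 14.3%, i.e. 14.3 m.u.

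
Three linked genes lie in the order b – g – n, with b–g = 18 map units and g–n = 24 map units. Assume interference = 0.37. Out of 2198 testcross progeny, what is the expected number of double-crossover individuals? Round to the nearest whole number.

60

Map distances give recombination frequencies of 0.180 and 0.240 for the two intervals.
With interference 0.37 (so coincidence = 0.63), expected double-crossover frequency = 0.180 × 0.240 × 0.63 = 0.02722.
Expected number = 0.02722 × 2198 = 59.82 ≈ 60.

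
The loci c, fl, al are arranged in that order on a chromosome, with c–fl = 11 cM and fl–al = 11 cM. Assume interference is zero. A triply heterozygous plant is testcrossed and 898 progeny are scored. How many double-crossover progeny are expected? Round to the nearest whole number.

11

Map distances give recombination frequencies of 0.110 and 0.110 for the two intervals.
With no interference, expected double-crossover frequency = 0.110 × 0.110 = 0.01210.
Expected number = 0.01210 × 898 = 10.87 ≈ 11.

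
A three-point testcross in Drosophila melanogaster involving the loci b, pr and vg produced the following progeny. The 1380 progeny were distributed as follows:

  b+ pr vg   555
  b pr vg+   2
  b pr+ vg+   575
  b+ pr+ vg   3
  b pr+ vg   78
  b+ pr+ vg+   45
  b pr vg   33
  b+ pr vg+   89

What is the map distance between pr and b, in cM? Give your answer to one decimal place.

The two most frequent reciprocal classes, b pr+ vg+ and b+ pr vg, are the parental types, so the F1 was b pr+ vg+ / b+ pr vg.
The two rarest classes, b pr vg+ and b+ pr+ vg, are the double crossovers. Comparing them with the parentals, only the pr allele has switched, so pr is the middle locus and the order is b – pr – vg.
Crossovers in the b–pr interval produce the single-crossover classes b+ pr+ vg+ and b pr vg (45 + 33 = 78) plus the double crossovers (5).
RF(b–pr) = (78 + 5) / 1380 = 83/1380 = 0.0601 → 6.0 cM.

6.0 cM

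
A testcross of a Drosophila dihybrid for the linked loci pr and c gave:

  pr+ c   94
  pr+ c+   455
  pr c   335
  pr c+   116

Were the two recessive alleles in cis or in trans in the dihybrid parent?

The two most frequent classes are pr+ c+ (455) and pr c (335); these are the parental (non-recombinant) types.
So the F1 carried pr+ c+ on one chromosome and pr c on the other — the recessive alleles are on the same chromosome (cis / coupling).

cis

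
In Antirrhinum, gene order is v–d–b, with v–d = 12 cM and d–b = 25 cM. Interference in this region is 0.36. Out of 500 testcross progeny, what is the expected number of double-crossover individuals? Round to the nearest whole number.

10

Map distances give recombination frequencies of 0.120 and 0.250 for the two intervals.
With interference 0.36 (so coincidence = 0.64), expected double-crossover frequency = 0.120 × 0.250 × 0.64 = 0.01920.
Expected number = 0.01920 × 500 = 9.60 ≈ 10.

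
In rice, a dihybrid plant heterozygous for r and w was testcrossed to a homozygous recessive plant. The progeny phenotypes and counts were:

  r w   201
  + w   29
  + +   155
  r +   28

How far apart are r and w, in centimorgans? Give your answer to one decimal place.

The two most frequent classes, + + (155) and r w (201), are the parental types, so the F1 was + + / r w.
The recombinant classes are + w and r +: 29 + 28 = 57.
Recombination frequency = 57/413 = 0.1380 ≈ 13.8%, i.e. 13.8 centimorgans.

13.8 centimorgans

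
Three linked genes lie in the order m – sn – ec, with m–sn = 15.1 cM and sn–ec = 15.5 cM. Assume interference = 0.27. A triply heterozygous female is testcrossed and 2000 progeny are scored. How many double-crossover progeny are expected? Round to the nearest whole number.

Map distances give recombination frequencies of 0.151 and 0.155 for the two intervals.
With interference 0.27 (so coincidence = 0.73), expected double-crossover frequency = 0.151 × 0.155 × 0.73 = 0.01709.
Expected number = 0.01709 × 2000 = 34.17 ≈ 34.

34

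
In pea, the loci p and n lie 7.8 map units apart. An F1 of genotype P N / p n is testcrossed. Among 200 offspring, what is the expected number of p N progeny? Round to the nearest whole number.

8

A map distance of 7.8 map units corresponds to a recombination frequency of 0.078.
The F1 is P N / p n, so p N is a recombinant gamete class with expected frequency r/2 = 0.078/2 = 0.0390.
Expected number = 0.0390 × 200 = 7.80 ≈ 8.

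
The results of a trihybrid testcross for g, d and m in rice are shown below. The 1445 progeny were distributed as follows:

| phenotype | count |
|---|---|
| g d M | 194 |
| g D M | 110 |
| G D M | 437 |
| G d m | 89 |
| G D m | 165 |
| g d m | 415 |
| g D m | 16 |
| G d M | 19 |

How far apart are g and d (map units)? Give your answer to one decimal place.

The two most frequent reciprocal classes, G D M and g d m, are the parental types, so the F1 was G D M / g d m.
The two rarest classes, G d M and g D m, are the double crossovers. Comparing them with the parentals, only the d allele has switched, so d is the middle locus and the order is m – d – g.
Crossovers in the d–g interval produce the single-crossover classes g D M and G d m (110 + 89 = 199) plus the double crossovers (35).
RF(d–g) = (199 + 35) / 1445 = 234/1445 = 0.1619 → 16.2 map units.

16.2 map units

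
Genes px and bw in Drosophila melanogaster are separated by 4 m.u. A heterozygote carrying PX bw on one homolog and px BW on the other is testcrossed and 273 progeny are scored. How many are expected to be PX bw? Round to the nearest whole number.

A map distance of 4 m.u. corresponds to a recombination frequency of 0.040.
The F1 is PX bw / px BW, so PX bw is a parental gamete class with expected frequency (1 − r)/2 = 0.960/2 = 0.4800.
Expected number = 0.4800 × 273 = 131.04 ≈ 131.

131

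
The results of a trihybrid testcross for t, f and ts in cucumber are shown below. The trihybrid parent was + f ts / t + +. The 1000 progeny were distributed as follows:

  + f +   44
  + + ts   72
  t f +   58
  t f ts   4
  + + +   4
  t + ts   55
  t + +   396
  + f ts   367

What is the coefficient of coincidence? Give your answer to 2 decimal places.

The two rarest classes, t f ts and + + +, are the double crossovers. Comparing them with the parentals, only the t allele has switched, so t is the middle locus and the order is f – t – ts.
f–t: (130 + 8)/1000 = 0.1380; t–ts: (99 + 8)/1000 = 0.1070.
Expected DCO frequency = 0.1380 × 0.1070 ≈ 0.01477; observed = 8/1000 ≈ 0.00800.
Coefficient of coincidence = 0.00800/0.01477 ≈ 0.54.

0.54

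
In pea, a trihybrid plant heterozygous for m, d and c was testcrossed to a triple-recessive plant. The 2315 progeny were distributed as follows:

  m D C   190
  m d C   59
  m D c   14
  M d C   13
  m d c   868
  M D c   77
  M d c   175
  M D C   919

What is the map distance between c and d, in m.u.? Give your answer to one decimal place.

The two most frequent reciprocal classes, M D C and m d c, are the parental types, so the F1 was M D C / m d c.
The two rarest classes, M d C and m D c, are the double crossovers. Comparing them with the parentals, only the d allele has switched, so d is the middle locus and the order is m – d – c.
Crossovers in the d–c interval produce the single-crossover classes M D c and m d C (77 + 59 = 136) plus the double crossovers (27).
RF(d–c) = (136 + 27) / 2315 = 163/2315 = 0.0704 → 7.0 m.u.

7.0 m.u.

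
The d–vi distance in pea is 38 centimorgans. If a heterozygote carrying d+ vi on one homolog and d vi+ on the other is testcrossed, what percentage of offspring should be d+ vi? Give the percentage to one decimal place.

31.0%

A map distance of 38 centimorgans corresponds to a recombination frequency of 0.380.
The F1 is d+ vi / d vi+, so d+ vi is a parental gamete class with expected frequency (1 − r)/2 = 0.620/2 = 0.3100.
That is 0.3100 = 31.0% of the progeny.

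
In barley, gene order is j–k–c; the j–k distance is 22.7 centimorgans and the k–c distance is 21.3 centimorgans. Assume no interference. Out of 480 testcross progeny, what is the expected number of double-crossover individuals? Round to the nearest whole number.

23

Map distances give recombination frequencies of 0.227 and 0.213 for the two intervals.
With no interference, expected double-crossover frequency = 0.227 × 0.213 = 0.04835.
Expected number = 0.04835 × 480 = 23.21 ≈ 23.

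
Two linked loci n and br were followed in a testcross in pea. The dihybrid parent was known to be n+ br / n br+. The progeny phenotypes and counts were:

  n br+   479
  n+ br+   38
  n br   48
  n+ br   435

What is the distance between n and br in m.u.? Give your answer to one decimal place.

8.6 m.u.

The recombinant classes are n+ br+ and n br: 38 + 48 = 86.
Recombination frequency = 86/1000 = 0.0860 ≈ 8.6%, i.e. 8.6 m.u.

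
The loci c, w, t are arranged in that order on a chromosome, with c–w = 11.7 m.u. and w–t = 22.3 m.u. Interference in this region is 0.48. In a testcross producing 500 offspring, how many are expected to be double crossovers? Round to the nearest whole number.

Map distances give recombination frequencies of 0.117 and 0.223 for the two intervals.
With interference 0.48 (so coincidence = 0.52), expected double-crossover frequency = 0.117 × 0.223 × 0.52 = 0.01357.
Expected number = 0.01357 × 500 = 6.78 ≈ 7.

7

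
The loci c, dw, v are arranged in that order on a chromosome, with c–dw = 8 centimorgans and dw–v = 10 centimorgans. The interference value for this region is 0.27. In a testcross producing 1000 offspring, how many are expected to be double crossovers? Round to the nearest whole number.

6

Map distances give recombination frequencies of 0.080 and 0.100 for the two intervals.
With interference 0.27 (so coincidence = 0.73), expected double-crossover frequency = 0.080 × 0.100 × 0.73 = 0.00584.
Expected number = 0.00584 × 1000 = 5.84 ≈ 6.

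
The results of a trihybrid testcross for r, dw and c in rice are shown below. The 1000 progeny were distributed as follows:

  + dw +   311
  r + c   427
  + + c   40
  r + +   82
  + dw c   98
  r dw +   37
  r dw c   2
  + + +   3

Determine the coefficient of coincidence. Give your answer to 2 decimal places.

0.33

The two most frequent reciprocal classes, r + c and + dw +, are the parental types, so the F1 was r + c / + dw +.
The two rarest classes, r dw c and + + +, are the double crossovers. Comparing them with the parentals, only the dw allele has switched, so dw is the middle locus and the order is r – dw – c.
r–dw: (77 + 5)/1000 = 0.0820; dw–c: (180 + 5)/1000 = 0.1850.
Expected DCO frequency = 0.0820 × 0.1850 ≈ 0.01517; observed = 5/1000 ≈ 0.00500.
Coefficient of coincidence = 0.00500/0.01517 ≈ 0.33.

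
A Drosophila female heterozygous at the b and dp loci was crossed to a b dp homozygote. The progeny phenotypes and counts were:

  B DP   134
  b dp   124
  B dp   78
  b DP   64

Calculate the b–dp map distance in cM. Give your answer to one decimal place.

35.5 cM

The two most frequent classes, B DP (134) and b dp (124), are the parental types, so the F1 was B DP / b dp.
The recombinant classes are B dp and b DP: 78 + 64 = 142.
Recombination frequency = 142/400 = 0.3550 ≈ 35.5%, i.e. 35.5 cM.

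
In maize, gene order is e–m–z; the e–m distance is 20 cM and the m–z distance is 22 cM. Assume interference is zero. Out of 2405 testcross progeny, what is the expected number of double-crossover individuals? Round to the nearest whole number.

Map distances give recombination frequencies of 0.200 and 0.220 for the two intervals.
With no interference, expected double-crossover frequency = 0.200 × 0.220 = 0.04400.
Expected number = 0.04400 × 2405 = 105.82 ≈ 106.

106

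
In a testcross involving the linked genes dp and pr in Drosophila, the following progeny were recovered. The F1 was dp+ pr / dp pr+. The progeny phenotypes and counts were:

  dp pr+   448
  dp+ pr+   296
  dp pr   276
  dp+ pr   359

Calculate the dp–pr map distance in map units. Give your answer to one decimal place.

41.5 map units

The recombinant classes are dp+ pr+ and dp pr: 296 + 276 = 572.
Recombination frequency = 572/1379 = 0.4148 ≈ 41.5%, i.e. 41.5 map units.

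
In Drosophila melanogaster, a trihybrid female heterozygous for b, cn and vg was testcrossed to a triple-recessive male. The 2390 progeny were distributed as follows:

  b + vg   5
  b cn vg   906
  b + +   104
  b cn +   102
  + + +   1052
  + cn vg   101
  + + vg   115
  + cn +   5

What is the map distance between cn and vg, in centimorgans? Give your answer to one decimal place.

The two most frequent reciprocal classes, + + + and b cn vg, are the parental types, so the F1 was + + + / b cn vg.
The two rarest classes, + cn + and b + vg, are the double crossovers. Comparing them with the parentals, only the cn allele has switched, so cn is the middle locus and the order is vg – cn – b.
Crossovers in the vg–cn interval produce the single-crossover classes + + vg and b cn + (115 + 102 = 217) plus the double crossovers (10).
RF(vg–cn) = (217 + 10) / 2390 = 227/2390 = 0.0950 → 9.5 centimorgans.

9.5 centimorgans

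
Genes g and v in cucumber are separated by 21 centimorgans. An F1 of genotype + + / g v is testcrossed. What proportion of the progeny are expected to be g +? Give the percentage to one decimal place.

10.5%

A map distance of 21 centimorgans corresponds to a recombination frequency of 0.210.
The F1 is + + / g v, so g + is a recombinant gamete class with expected frequency r/2 = 0.210/2 = 0.1050.
That is 0.1050 = 10.5% of the progeny.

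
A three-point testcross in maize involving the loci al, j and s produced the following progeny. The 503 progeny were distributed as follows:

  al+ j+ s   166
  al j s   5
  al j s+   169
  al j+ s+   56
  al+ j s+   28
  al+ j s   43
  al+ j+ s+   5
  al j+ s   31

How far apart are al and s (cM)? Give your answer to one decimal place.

The two most frequent reciprocal classes, al+ j+ s and al j s+, are the parental types, so the F1 was al+ j+ s / al j s+.
The two rarest classes, al+ j+ s+ and al j s, are the double crossovers. Comparing them with the parentals, only the s allele has switched, so s is the middle locus and the order is al – s – j.
Crossovers in the al–s interval produce the single-crossover classes al j+ s and al+ j s+ (31 + 28 = 59) plus the double crossovers (10).
RF(al–s) = (59 + 10) / 503 = 69/503 = 0.1372 → 13.7 cM.

13.7 cM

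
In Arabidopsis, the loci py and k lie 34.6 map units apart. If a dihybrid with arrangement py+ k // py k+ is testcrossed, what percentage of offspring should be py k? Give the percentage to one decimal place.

A map distance of 34.6 map units corresponds to a recombination frequency of 0.346.
The F1 is py+ k / py k+, so py k is a recombinant gamete class with expected frequency r/2 = 0.346/2 = 0.1730.
That is 0.1730 = 17.3% of the progeny.

17.3%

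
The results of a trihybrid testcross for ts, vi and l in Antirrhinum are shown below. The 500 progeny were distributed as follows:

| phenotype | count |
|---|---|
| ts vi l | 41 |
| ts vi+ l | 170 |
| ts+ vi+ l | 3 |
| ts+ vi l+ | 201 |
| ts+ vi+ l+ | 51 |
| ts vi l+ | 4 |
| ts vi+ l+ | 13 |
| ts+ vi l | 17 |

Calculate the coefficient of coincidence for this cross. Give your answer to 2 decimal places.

The two most frequent reciprocal classes, ts vi+ l and ts+ vi l+, are the parental types, so the F1 was ts vi+ l / ts+ vi l+.
The two rarest classes, ts+ vi+ l and ts vi l+, are the double crossovers. Comparing them with the parentals, only the ts allele has switched, so ts is the middle locus and the order is l – ts – vi.
l–ts: (30 + 7)/500 = 0.0740; ts–vi: (92 + 7)/500 = 0.1980.
Expected DCO frequency = 0.0740 × 0.1980 ≈ 0.01465; observed = 7/500 ≈ 0.01400.
Coefficient of coincidence = 0.01400/0.01465 ≈ 0.96.

0.96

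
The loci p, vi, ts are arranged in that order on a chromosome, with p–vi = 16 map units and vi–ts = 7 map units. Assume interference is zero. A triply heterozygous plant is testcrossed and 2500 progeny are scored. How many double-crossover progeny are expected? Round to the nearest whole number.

Map distances give recombination frequencies of 0.160 and 0.070 for the two intervals.
With no interference, expected double-crossover frequency = 0.160 × 0.070 = 0.01120.
Expected number = 0.01120 × 2500 = 28.00 ≈ 28.

28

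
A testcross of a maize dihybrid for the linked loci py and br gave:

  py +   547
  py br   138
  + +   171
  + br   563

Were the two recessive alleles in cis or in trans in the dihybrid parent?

The two most frequent classes are + br (563) and py + (547); these are the parental (non-recombinant) types.
So the F1 carried + br on one chromosome and py + on the other — the recessive alleles are on opposite chromosomes (trans / repulsion).

trans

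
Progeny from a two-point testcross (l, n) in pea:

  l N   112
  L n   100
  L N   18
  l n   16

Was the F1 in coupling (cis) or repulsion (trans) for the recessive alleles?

The two most frequent classes are L n (100) and l N (112); these are the parental (non-recombinant) types.
So the F1 carried L n on one chromosome and l N on the other — the recessive alleles are on opposite chromosomes (trans / repulsion).

trans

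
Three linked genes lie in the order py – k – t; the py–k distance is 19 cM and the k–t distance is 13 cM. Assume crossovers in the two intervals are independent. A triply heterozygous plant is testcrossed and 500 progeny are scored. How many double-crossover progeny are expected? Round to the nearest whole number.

Map distances give recombination frequencies of 0.190 and 0.130 for the two intervals.
With no interference, expected double-crossover frequency = 0.190 × 0.130 = 0.02470.
Expected number = 0.02470 × 500 = 12.35 ≈ 12.

12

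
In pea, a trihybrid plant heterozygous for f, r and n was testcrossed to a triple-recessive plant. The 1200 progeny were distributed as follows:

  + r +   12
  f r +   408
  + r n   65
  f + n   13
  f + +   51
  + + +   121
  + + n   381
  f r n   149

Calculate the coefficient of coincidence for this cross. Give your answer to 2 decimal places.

The two most frequent reciprocal classes, f r + and + + n, are the parental types, so the F1 was f r + / + + n.
The two rarest classes, + r + and f + n, are the double crossovers. Comparing them with the parentals, only the f allele has switched, so f is the middle locus and the order is n – f – r.
n–f: (270 + 25)/1200 = 0.2458; f–r: (116 + 25)/1200 = 0.1175.
Expected DCO frequency = 0.2458 × 0.1175 ≈ 0.02888; observed = 25/1200 ≈ 0.02083.
Coefficient of coincidence = 0.02083/0.02888 ≈ 0.72.

0.72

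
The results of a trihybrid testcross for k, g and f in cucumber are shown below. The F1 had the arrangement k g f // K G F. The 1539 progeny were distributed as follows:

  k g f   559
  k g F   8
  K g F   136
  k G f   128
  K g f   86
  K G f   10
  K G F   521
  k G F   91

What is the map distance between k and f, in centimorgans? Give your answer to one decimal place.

The two rarest classes, k g F and K G f, are the double crossovers. Comparing them with the parentals, only the f allele has switched, so f is the middle locus and the order is k – f – g.
Crossovers in the k–f interval produce the single-crossover classes K g f and k G F (86 + 91 = 177) plus the double crossovers (18).
RF(k–f) = (177 + 18) / 1539 = 195/1539 = 0.1267 → 12.7 centimorgans.

12.7 centimorgans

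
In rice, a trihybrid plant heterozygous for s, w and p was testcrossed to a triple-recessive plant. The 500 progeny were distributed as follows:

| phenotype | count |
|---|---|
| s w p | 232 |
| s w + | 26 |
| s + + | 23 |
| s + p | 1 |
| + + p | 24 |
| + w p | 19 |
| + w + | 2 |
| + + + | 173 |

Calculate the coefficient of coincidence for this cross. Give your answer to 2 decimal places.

0.63

The two most frequent reciprocal classes, + + + and s w p, are the parental types, so the F1 was + + + / s w p.
The two rarest classes, + w + and s + p, are the double crossovers. Comparing them with the parentals, only the w allele has switched, so w is the middle locus and the order is p – w – s.
p–w: (50 + 3)/500 = 0.1060; w–s: (42 + 3)/500 = 0.0900.
Expected DCO frequency = 0.1060 × 0.0900 ≈ 0.00954; observed = 3/500 ≈ 0.00600.
Coefficient of coincidence = 0.00600/0.00954 ≈ 0.63.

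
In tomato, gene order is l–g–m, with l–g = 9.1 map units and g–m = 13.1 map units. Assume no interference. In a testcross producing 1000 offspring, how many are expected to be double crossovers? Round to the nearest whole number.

Map distances give recombination frequencies of 0.091 and 0.131 for the two intervals.
With no interference, expected double-crossover frequency = 0.091 × 0.131 = 0.01192.
Expected number = 0.01192 × 1000 = 11.92 ≈ 12.

12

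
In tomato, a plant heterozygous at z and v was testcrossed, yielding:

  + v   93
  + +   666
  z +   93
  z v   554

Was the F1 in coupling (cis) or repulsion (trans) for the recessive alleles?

The two most frequent classes are + + (666) and z v (554); these are the parental (non-recombinant) types.
So the F1 carried + + on one chromosome and z v on the other — the recessive alleles are on the same chromosome (cis / coupling).

cis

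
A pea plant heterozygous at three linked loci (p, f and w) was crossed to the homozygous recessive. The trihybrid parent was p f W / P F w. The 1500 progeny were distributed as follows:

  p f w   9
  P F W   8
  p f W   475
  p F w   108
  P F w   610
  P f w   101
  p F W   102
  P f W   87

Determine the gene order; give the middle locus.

The two rarest classes, p f w and P F W, are the double crossovers. Comparing them with the parentals, only the w allele has switched, so w is the middle locus and the order is f – w – p.

w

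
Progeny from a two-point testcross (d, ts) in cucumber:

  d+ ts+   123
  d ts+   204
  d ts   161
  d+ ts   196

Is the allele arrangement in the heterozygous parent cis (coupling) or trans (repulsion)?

trans

The two most frequent classes are d+ ts (196) and d ts+ (204); these are the parental (non-recombinant) types.
So the F1 carried d+ ts on one chromosome and d ts+ on the other — the recessive alleles are on opposite chromosomes (trans / repulsion).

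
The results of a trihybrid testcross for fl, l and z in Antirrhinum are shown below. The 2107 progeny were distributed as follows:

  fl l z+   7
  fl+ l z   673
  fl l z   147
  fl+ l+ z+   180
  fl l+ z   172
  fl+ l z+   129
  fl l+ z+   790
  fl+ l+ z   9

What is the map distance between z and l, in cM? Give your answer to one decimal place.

15.0 cM

The two most frequent reciprocal classes, fl l+ z+ and fl+ l z, are the parental types, so the F1 was fl l+ z+ / fl+ l z.
The two rarest classes, fl l z+ and fl+ l+ z, are the double crossovers. Comparing them with the parentals, only the l allele has switched, so l is the middle locus and the order is z – l – fl.
Crossovers in the z–l interval produce the single-crossover classes fl l+ z and fl+ l z+ (172 + 129 = 301) plus the double crossovers (16).
RF(z–l) = (301 + 16) / 2107 = 317/2107 = 0.1505 → 15.0 cM.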